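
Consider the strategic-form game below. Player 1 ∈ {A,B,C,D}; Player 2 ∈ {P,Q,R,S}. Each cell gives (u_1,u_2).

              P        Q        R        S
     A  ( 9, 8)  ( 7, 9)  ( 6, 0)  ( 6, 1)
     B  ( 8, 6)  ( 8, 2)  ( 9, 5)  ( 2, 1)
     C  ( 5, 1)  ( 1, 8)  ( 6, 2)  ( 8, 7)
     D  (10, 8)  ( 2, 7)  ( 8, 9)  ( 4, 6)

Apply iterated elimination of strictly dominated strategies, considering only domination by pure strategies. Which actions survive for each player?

P2 drop S (Q beats it: A:9>1 B:2>1 C:8>7 D:7>6)
P1 drop C (B beats it: P:8>5 Q:8>1 R:9>6)
P1→{A,B,D} P2→{P,Q,R}

Remaining: P1:{A,B,D} P2:{P,Q,R}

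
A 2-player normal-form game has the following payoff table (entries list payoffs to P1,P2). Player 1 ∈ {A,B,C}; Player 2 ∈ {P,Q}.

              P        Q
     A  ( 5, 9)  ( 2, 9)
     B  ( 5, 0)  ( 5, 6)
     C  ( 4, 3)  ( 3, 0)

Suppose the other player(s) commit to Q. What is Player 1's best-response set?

argmax u_1 = {B}

u_1(A vs Q) = 2
u_1(B vs Q) = 5
u_1(C vs Q) = 3
max payoff 5 at {B}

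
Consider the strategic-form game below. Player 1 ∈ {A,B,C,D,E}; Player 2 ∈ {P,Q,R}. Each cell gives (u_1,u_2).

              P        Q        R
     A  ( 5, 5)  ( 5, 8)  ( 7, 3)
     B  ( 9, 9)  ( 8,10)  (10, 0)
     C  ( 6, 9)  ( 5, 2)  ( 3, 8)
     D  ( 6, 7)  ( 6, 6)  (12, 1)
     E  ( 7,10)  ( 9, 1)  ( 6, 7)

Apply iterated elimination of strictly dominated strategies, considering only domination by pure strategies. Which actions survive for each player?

P1 drop A (B beats it: P:9>5 Q:8>5 R:10>7)
P1 drop C (B beats it: P:9>6 Q:8>5 R:10>3)
P2 drop R (P beats it: B:9>0 D:7>1 E:10>7)
P1 drop D (B beats it: P:9>6 Q:8>6)
P1→{B,E} P2→{P,Q}

IESDS → P1:{B,E} P2:{P,Q}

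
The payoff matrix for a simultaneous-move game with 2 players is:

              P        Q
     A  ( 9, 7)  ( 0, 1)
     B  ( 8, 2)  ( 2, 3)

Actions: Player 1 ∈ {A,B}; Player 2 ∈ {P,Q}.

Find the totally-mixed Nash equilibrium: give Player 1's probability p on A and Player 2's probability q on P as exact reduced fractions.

p=1/7, q=2/3

P1 indiff ⇒ q·9+(1-q)·0 = q·8+(1-q)·2 ⇒ q(1) = (1-q)(2) ⇒ q = 2/3
P2 indiff ⇒ p·7+(1-p)·2 = p·1+(1-p)·3 ⇒ p(6) = (1-p)(1) ⇒ p = 1/7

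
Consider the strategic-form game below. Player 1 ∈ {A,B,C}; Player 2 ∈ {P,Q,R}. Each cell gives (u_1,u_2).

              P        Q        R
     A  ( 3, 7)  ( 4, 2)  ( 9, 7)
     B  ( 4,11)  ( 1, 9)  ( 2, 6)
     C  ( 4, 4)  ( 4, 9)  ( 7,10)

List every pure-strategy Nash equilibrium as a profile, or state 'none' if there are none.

PSNE = {(A,R), (B,P)}

(A,P): not NE [P1→C gives 4>3]
(A,Q): not NE [P2→R gives 7>2]
(A,R): NE
(B,P): NE
(B,Q): not NE [P1→C gives 4>1; P2→P gives 11>9]
(B,R): not NE [P1→A gives 9>2; P2→P gives 11>6]
(C,P): not NE [P2→R gives 10>4]
(C,Q): not NE [P2→R gives 10>9]
(C,R): not NE [P1→A gives 9>7]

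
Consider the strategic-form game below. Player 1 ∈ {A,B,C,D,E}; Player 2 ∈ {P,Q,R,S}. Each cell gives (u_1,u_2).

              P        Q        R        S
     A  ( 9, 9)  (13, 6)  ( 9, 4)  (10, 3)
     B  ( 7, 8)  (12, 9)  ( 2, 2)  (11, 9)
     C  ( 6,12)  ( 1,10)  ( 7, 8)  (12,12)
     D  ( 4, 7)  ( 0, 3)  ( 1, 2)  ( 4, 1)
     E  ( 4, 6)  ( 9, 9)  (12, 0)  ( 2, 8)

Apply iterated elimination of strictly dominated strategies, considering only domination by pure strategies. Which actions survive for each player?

P1 drop D (A beats it: P:9>4 Q:13>0 R:9>1 S:10>4)
P2 drop R (P beats it: A:9>4 B:8>2 C:12>8 E:6>0)
P1 drop E (A beats it: P:9>4 Q:13>9 S:10>2)
P1→{A,B,C} P2→{P,Q,S}

Survivors P1:{A,B,C} P2:{P,Q,S}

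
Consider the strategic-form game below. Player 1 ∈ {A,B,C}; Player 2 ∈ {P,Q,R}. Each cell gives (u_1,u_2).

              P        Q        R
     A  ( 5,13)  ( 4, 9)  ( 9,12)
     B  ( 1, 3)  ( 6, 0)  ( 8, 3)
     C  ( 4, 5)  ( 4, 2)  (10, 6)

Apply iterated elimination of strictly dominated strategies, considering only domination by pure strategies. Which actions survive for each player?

P2 drop Q (P beats it: A:13>9 B:3>0 C:5>2)
P1 drop B (A beats it: P:5>1 R:9>8)
P1→{A,C} P2→{P,R}

IESDS → P1:{A,C} P2:{P,R}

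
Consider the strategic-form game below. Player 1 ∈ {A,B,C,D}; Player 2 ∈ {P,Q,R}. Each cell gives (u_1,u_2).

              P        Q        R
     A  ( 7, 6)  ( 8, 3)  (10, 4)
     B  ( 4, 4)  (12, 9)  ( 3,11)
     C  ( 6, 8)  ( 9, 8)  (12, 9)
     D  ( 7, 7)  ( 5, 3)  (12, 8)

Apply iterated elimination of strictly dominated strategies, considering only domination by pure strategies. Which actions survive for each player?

IESDS → P1:{A,C,D} P2:{P,R}

P2 drop Q (R beats it: A:4>3 B:11>9 C:9>8 D:8>3)
P1 drop B (A beats it: P:7>4 R:10>3)
P1→{A,C,D} P2→{P,R}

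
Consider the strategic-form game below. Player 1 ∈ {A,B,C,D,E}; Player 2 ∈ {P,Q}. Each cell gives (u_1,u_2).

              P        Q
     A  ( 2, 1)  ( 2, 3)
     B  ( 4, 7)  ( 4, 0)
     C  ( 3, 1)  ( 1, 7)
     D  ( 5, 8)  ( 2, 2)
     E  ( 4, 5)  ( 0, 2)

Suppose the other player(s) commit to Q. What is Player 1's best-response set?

u_1(A vs Q) = 2
u_1(B vs Q) = 4
u_1(C vs Q) = 1
u_1(D vs Q) = 2
u_1(E vs Q) = 0
max payoff 4 at {B}

argmax u_1 = {B}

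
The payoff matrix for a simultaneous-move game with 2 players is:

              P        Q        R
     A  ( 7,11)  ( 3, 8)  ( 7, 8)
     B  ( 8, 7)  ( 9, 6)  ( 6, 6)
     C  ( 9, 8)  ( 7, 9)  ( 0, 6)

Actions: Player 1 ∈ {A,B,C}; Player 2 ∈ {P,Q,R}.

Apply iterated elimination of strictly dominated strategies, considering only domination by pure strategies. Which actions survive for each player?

Remaining: P1:{B,C} P2:{P,Q}

P2 drop R (P beats it: A:11>8 B:7>6 C:8>6)
P1 drop A (B beats it: P:8>7 Q:9>3)
P1→{B,C} P2→{P,Q}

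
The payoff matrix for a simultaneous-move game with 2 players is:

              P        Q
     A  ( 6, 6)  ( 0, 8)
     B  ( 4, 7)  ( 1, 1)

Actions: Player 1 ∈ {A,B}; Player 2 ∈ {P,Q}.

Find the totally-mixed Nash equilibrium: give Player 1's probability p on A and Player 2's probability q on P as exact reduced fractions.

P1 indiff ⇒ q·6+(1-q)·0 = q·4+(1-q)·1 ⇒ q(2) = (1-q)(1) ⇒ q = 1/3
P2 indiff ⇒ p·6+(1-p)·7 = p·8+(1-p)·1 ⇒ p(-2) = (1-p)(-6) ⇒ p = 3/4

(p,q) = (3/4, 1/3)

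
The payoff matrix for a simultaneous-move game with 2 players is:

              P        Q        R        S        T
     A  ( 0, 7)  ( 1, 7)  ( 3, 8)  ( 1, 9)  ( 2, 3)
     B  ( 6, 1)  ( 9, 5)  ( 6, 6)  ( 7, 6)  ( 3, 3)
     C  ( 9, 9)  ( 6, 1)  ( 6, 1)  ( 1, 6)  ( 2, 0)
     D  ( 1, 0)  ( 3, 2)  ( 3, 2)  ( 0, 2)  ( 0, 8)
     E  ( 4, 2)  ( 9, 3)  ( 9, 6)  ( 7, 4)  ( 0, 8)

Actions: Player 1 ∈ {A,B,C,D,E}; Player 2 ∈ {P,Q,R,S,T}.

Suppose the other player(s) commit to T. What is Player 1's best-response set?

BR_1 = {B}

u_1(A vs T) = 2
u_1(B vs T) = 3
u_1(C vs T) = 2
u_1(D vs T) = 0
u_1(E vs T) = 0
max payoff 3 at {B}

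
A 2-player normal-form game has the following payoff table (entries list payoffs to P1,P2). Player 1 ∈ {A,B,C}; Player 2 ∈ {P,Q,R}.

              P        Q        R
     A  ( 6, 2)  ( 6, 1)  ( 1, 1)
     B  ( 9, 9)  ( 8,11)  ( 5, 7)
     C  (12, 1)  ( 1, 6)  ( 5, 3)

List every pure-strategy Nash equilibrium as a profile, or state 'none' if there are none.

Nash profiles: (B,Q)

(A,P): not NE [P1→C gives 12>6]
(A,Q): not NE [P1→B gives 8>6; P2→P gives 2>1]
(A,R): not NE [P1→C gives 5>1; P2→P gives 2>1]
(B,P): not NE [P1→C gives 12>9; P2→Q gives 11>9]
(B,Q): NE
(B,R): not NE [P2→Q gives 11>7]
(C,P): not NE [P2→Q gives 6>1]
(C,Q): not NE [P1→B gives 8>1]
(C,R): not NE [P2→Q gives 6>3]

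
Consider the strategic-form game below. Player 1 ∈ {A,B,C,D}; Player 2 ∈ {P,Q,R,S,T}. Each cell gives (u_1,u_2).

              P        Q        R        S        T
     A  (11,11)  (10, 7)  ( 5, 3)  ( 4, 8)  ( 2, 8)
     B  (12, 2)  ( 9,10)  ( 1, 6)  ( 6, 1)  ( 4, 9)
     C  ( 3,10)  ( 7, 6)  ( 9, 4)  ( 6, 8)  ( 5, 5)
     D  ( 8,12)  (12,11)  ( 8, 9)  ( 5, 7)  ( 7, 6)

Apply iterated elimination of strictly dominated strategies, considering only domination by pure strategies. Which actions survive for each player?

IESDS → P1:{A,B,D} P2:{P,Q,T}

P2 drop R (Q beats it: A:7>3 B:10>6 C:6>4 D:11>9)
P2 drop S (P beats it: A:11>8 B:2>1 C:10>8 D:12>7)
P1 drop C (D beats it: P:8>3 Q:12>7 T:7>5)
P1→{A,B,D} P2→{P,Q,T}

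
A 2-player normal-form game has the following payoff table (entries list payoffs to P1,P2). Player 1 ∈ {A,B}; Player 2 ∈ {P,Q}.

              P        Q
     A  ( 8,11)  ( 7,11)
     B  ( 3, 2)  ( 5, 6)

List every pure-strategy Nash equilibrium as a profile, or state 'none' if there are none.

(A,P): NE
(A,Q): NE
(B,P): not NE [P1→A gives 8>3; P2→Q gives 6>2]
(B,Q): not NE [P1→A gives 7>5]

Nash profiles: (A,P), (A,Q)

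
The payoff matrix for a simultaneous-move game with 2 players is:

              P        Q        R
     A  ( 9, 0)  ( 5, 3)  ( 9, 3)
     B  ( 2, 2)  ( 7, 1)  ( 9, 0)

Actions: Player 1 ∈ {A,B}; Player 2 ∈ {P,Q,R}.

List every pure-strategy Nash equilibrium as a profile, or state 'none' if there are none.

(A,P): not NE [P2→R gives 3>0]
(A,Q): not NE [P1→B gives 7>5]
(A,R): NE
(B,P): not NE [P1→A gives 9>2]
(B,Q): not NE [P2→P gives 2>1]
(B,R): not NE [P2→P gives 2>0]

Nash profiles: (A,R)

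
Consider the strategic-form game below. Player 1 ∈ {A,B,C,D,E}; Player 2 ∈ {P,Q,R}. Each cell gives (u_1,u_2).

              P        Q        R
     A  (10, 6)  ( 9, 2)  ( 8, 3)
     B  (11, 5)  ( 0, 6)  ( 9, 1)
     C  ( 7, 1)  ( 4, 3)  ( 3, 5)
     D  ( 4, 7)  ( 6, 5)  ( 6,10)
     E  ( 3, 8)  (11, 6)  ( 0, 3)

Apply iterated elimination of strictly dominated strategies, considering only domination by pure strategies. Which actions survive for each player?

P1 drop C (A beats it: P:10>7 Q:9>4 R:8>3)
P1 drop D (A beats it: P:10>4 Q:9>6 R:8>6)
P2 drop R (P beats it: A:6>3 B:5>1 E:8>3)
P1→{A,B,E} P2→{P,Q}

Remaining: P1:{A,B,E} P2:{P,Q}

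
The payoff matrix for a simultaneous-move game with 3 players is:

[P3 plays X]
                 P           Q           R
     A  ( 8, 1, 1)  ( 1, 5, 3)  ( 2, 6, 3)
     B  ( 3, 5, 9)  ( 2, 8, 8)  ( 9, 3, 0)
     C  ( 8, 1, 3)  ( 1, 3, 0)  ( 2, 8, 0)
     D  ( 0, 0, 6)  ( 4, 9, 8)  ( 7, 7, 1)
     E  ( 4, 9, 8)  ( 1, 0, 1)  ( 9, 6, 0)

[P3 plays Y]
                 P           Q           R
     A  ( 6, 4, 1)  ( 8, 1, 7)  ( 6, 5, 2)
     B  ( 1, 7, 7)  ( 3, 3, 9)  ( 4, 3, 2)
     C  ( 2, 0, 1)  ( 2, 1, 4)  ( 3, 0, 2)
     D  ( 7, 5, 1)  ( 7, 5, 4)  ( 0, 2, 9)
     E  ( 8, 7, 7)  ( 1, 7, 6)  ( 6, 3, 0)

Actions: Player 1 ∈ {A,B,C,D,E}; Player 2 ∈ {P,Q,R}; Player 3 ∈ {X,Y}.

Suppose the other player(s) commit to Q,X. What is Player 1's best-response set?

u_1(A vs Q,X) = 1
u_1(B vs Q,X) = 2
u_1(C vs Q,X) = 1
u_1(D vs Q,X) = 4
u_1(E vs Q,X) = 1
max payoff 4 at {D}

BR_1 = {D}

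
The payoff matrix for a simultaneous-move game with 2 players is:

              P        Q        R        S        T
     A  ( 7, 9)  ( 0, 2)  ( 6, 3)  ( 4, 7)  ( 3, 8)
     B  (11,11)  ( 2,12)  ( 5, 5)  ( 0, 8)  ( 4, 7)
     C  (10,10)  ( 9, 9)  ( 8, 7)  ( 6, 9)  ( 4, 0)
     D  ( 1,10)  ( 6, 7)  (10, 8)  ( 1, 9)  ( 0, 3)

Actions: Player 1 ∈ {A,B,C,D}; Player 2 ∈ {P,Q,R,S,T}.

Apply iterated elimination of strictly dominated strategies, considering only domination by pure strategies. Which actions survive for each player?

IESDS → P1:{B,C} P2:{P,Q}

P1 drop A (C beats it: P:10>7 Q:9>0 R:8>6 S:6>4 T:4>3)
P2 drop R (P beats it: B:11>5 C:10>7 D:10>8)
P1 drop D (C beats it: P:10>1 Q:9>6 S:6>1 T:4>0)
P2 drop S (P beats it: B:11>8 C:10>9)
P2 drop T (P beats it: B:11>7 C:10>0)
P1→{B,C} P2→{P,Q}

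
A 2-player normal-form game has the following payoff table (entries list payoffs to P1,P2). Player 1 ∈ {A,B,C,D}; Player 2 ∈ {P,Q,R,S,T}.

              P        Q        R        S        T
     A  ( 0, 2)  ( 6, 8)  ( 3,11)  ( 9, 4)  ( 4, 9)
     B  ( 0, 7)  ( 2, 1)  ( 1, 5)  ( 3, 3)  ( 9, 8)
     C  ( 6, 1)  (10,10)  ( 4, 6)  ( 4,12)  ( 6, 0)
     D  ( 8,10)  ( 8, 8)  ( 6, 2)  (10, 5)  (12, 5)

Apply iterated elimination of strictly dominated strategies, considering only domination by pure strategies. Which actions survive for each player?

P1 drop A (D beats it: P:8>0 Q:8>6 R:6>3 S:10>9 T:12>4)
P1 drop B (D beats it: P:8>0 Q:8>2 R:6>1 S:10>3 T:12>9)
P2 drop R (Q beats it: C:10>6 D:8>2)
P2 drop T (P beats it: C:1>0 D:10>5)
P1→{C,D} P2→{P,Q,S}

IESDS → P1:{C,D} P2:{P,Q,S}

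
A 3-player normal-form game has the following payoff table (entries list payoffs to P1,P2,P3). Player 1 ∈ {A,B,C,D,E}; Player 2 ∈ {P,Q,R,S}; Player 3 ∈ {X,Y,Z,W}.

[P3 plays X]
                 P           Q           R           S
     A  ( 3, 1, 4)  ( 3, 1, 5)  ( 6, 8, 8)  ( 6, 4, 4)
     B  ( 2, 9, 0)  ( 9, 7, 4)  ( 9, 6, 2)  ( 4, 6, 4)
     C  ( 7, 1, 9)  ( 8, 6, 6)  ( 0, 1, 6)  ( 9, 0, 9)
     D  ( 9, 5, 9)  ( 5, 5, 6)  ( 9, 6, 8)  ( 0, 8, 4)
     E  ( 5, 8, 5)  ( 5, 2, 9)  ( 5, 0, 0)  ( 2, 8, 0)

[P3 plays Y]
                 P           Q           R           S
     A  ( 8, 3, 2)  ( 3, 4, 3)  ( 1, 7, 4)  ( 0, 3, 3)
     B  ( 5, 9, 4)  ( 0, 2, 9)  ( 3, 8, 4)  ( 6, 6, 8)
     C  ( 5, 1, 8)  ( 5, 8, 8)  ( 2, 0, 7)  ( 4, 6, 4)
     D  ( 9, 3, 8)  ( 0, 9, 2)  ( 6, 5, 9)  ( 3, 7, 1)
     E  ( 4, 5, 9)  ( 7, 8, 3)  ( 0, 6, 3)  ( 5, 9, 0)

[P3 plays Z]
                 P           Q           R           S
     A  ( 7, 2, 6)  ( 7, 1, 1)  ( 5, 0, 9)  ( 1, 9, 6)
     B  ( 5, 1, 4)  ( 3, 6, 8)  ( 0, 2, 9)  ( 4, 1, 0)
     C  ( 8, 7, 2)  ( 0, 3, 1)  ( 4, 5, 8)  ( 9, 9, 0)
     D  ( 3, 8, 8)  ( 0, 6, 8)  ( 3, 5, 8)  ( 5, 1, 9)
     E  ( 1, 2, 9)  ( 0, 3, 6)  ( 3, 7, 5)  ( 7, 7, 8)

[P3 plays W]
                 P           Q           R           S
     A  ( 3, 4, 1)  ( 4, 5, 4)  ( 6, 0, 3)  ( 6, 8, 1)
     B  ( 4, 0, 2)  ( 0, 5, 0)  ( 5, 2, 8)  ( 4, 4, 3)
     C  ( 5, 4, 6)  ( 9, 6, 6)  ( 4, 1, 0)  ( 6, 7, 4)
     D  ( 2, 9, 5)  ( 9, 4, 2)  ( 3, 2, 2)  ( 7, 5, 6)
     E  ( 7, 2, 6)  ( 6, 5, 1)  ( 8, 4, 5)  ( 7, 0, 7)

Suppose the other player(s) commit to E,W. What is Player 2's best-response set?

u_2(P vs E,W) = 2
u_2(Q vs E,W) = 5
u_2(R vs E,W) = 4
u_2(S vs E,W) = 0
max payoff 5 at {Q}

BR_2 = {Q}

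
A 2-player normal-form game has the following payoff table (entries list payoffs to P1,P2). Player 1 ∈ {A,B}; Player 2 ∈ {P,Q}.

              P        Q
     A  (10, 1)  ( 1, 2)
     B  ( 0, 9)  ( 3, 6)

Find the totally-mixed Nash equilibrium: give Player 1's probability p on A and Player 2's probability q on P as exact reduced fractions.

P1 indiff ⇒ q·10+(1-q)·1 = q·0+(1-q)·3 ⇒ q(10) = (1-q)(2) ⇒ q = 1/6
P2 indiff ⇒ p·1+(1-p)·9 = p·2+(1-p)·6 ⇒ p(-1) = (1-p)(-3) ⇒ p = 3/4

(p,q) = (3/4, 1/6)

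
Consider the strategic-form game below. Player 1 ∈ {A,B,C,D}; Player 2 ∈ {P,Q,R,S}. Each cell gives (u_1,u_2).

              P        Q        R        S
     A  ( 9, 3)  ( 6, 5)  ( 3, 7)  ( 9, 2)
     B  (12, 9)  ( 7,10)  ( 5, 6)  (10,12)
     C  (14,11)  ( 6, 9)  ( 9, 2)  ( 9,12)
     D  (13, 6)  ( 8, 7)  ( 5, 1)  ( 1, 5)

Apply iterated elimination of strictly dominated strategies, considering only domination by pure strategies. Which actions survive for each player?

IESDS → P1:{B,C,D} P2:{P,Q,S}

P1 drop A (B beats it: P:12>9 Q:7>6 R:5>3 S:10>9)
P2 drop R (P beats it: B:9>6 C:11>2 D:6>1)
P1→{B,C,D} P2→{P,Q,S}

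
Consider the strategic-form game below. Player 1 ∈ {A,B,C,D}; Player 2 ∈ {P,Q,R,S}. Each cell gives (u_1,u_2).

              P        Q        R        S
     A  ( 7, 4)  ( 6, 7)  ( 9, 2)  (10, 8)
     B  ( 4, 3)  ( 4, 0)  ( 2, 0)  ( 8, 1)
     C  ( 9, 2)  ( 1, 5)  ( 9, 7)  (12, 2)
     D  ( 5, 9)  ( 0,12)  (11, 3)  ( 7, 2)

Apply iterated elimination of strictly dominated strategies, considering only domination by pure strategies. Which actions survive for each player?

IESDS → P1:{A,C,D} P2:{Q,R,S}

P1 drop B (A beats it: P:7>4 Q:6>4 R:9>2 S:10>8)
P2 drop P (Q beats it: A:7>4 C:5>2 D:12>9)
P1→{A,C,D} P2→{Q,R,S}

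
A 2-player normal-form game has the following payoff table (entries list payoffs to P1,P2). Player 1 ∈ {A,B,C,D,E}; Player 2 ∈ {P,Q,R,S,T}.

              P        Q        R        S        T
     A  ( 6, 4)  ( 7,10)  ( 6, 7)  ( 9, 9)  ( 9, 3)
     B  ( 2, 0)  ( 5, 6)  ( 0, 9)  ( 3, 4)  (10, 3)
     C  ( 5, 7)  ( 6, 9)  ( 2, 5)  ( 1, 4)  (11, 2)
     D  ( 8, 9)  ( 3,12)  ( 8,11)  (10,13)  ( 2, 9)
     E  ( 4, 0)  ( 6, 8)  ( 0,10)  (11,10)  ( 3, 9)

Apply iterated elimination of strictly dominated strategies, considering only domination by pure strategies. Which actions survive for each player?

IESDS → P1:{A,D,E} P2:{Q,R,S}

P2 drop P (Q beats it: A:10>4 B:6>0 C:9>7 D:12>9 E:8>0)
P2 drop T (R beats it: A:7>3 B:9>3 C:5>2 D:11>9 E:10>9)
P1 drop B (A beats it: Q:7>5 R:6>0 S:9>3)
P1 drop C (A beats it: Q:7>6 R:6>2 S:9>1)
P1→{A,D,E} P2→{Q,R,S}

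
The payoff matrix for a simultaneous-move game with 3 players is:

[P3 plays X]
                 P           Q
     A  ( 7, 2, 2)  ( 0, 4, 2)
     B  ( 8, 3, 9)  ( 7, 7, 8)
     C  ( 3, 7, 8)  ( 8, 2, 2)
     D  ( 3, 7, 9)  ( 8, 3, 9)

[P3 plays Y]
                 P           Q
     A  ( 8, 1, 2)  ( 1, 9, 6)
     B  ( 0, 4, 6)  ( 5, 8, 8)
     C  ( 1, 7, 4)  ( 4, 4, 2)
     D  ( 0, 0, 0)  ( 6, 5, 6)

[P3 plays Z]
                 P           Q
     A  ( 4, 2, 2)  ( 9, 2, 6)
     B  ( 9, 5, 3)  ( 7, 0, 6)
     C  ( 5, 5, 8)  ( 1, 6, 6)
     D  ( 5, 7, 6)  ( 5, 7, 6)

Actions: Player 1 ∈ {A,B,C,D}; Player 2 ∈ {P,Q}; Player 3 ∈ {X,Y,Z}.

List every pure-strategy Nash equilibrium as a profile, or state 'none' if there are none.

(A,P,X): not NE [P1→B gives 8>7; P2→Q gives 4>2]
(A,P,Y): not NE [P2→Q gives 9>1]
(A,P,Z): not NE [P1→B gives 9>4]
(A,Q,X): not NE [P1→D gives 8>0; P3→Z gives 6>2]
(A,Q,Y): not NE [P1→D gives 6>1]
(A,Q,Z): NE
(B,P,X): not NE [P2→Q gives 7>3]
(B,P,Y): not NE [P1→A gives 8>0; P2→Q gives 8>4; P3→X gives 9>6]
(B,P,Z): not NE [P3→X gives 9>3]
(B,Q,X): not NE [P1→D gives 8>7]
(B,Q,Y): not NE [P1→D gives 6>5]
(B,Q,Z): not NE [P1→A gives 9>7; P2→P gives 5>0; P3→Y gives 8>6]
(C,P,X): not NE [P1→B gives 8>3]
(C,P,Y): not NE [P1→A gives 8>1; P3→Z gives 8>4]
(C,P,Z): not NE [P1→B gives 9>5; P2→Q gives 6>5]
(C,Q,X): not NE [P2→P gives 7>2; P3→Z gives 6>2]
(C,Q,Y): not NE [P1→D gives 6>4; P2→P gives 7>4; P3→Z gives 6>2]
(C,Q,Z): not NE [P1→A gives 9>1]
(D,P,X): not NE [P1→B gives 8>3]
(D,P,Y): not NE [P1→A gives 8>0; P2→Q gives 5>0; P3→X gives 9>0]
(D,P,Z): not NE [P1→B gives 9>5; P3→X gives 9>6]
(D,Q,X): not NE [P2→P gives 7>3]
(D,Q,Y): not NE [P3→X gives 9>6]
(D,Q,Z): not NE [P1→A gives 9>5; P3→X gives 9>6]

PSNE = {(A,Q,Z)}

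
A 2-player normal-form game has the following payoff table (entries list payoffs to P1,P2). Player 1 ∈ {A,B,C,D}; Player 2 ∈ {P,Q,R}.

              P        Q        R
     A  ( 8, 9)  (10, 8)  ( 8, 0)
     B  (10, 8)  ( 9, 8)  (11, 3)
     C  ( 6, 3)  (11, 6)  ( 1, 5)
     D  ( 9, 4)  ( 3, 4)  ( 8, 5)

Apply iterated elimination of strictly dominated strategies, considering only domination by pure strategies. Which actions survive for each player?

P1 drop D (B beats it: P:10>9 Q:9>3 R:11>8)
P2 drop R (Q beats it: A:8>0 B:8>3 C:6>5)
P1→{A,B,C} P2→{P,Q}

IESDS → P1:{A,B,C} P2:{P,Q}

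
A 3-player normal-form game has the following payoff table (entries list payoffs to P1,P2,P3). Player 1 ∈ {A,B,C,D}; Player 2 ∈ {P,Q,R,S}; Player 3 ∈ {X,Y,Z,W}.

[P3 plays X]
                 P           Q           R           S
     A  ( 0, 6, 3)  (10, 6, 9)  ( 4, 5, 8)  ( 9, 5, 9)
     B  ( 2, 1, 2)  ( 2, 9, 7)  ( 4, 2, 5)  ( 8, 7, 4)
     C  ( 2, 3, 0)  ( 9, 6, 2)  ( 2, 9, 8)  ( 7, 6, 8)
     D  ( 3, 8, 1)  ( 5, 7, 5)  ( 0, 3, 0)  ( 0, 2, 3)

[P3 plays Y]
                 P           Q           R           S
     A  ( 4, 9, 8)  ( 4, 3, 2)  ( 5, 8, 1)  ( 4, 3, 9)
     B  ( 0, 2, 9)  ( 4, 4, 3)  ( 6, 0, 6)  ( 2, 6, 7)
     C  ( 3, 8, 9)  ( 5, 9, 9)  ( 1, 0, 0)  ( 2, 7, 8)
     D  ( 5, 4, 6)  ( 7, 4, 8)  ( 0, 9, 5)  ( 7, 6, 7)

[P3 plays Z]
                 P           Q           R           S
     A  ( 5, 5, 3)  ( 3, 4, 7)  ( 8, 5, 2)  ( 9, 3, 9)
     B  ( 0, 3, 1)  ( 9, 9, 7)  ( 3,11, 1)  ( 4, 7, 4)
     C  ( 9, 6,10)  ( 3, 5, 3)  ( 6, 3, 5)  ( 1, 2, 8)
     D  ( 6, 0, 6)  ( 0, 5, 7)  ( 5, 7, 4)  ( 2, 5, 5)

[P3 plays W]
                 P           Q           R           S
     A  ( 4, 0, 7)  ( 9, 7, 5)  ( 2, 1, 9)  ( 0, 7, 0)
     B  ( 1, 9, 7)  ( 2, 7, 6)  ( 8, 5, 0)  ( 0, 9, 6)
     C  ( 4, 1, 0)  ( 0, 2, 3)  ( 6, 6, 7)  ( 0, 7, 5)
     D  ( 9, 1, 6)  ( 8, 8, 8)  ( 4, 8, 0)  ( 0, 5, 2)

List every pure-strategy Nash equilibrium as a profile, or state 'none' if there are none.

Nash profiles: (A,Q,X), (C,P,Z)

(A,P,X): not NE [P1→D gives 3>0; P3→Y gives 8>3]
(A,P,Y): not NE [P1→D gives 5>4]
(A,P,Z): not NE [P1→C gives 9>5; P3→Y gives 8>3]
(A,P,W): not NE [P1→D gives 9>4; P2→S gives 7>0; P3→Y gives 8>7]
(A,Q,X): NE
(A,Q,Y): not NE [P1→D gives 7>4; P2→P gives 9>3; P3→X gives 9>2]
(A,Q,Z): not NE [P1→B gives 9>3; P2→R gives 5>4; P3→X gives 9>7]
(A,Q,W): not NE [P3→X gives 9>5]
(A,R,X): not NE [P2→Q gives 6>5; P3→W gives 9>8]
(A,R,Y): not NE [P1→B gives 6>5; P2→P gives 9>8; P3→W gives 9>1]
(A,R,Z): not NE [P3→W gives 9>2]
(A,R,W): not NE [P1→B gives 8>2; P2→S gives 7>1]
(A,S,X): not NE [P2→Q gives 6>5]
(A,S,Y): not NE [P1→D gives 7>4; P2→P gives 9>3]
(A,S,Z): not NE [P2→R gives 5>3]
(A,S,W): not NE [P3→Z gives 9>0]
(B,P,X): not NE [P1→D gives 3>2; P2→Q gives 9>1; P3→Y gives 9>2]
(B,P,Y): not NE [P1→D gives 5>0; P2→S gives 6>2]
(B,P,Z): not NE [P1→C gives 9>0; P2→R gives 11>3; P3→Y gives 9>1]
(B,P,W): not NE [P1→D gives 9>1; P3→Y gives 9>7]
(B,Q,X): not NE [P1→A gives 10>2]
(B,Q,Y): not NE [P1→D gives 7>4; P2→S gives 6>4; P3→Z gives 7>3]
(B,Q,Z): not NE [P2→R gives 11>9]
(B,Q,W): not NE [P1→A gives 9>2; P2→S gives 9>7; P3→Z gives 7>6]
(B,R,X): not NE [P2→Q gives 9>2; P3→Y gives 6>5]
(B,R,Y): not NE [P2→S gives 6>0]
(B,R,Z): not NE [P1→A gives 8>3; P3→Y gives 6>1]
(B,R,W): not NE [P2→S gives 9>5; P3→Y gives 6>0]
(B,S,X): not NE [P1→A gives 9>8; P2→Q gives 9>7; P3→Y gives 7>4]
(B,S,Y): not NE [P1→D gives 7>2]
(B,S,Z): not NE [P1→A gives 9>4; P2→R gives 11>7; P3→Y gives 7>4]
(B,S,W): not NE [P3→Y gives 7>6]
(C,P,X): not NE [P1→D gives 3>2; P2→R gives 9>3; P3→Z gives 10>0]
(C,P,Y): not NE [P1→D gives 5>3; P2→Q gives 9>8; P3→Z gives 10>9]
(C,P,Z): NE
(C,P,W): not NE [P1→D gives 9>4; P2→S gives 7>1; P3→Z gives 10>0]
(C,Q,X): not NE [P1→A gives 10>9; P2→R gives 9>6; P3→Y gives 9>2]
(C,Q,Y): not NE [P1→D gives 7>5]
(C,Q,Z): not NE [P1→B gives 9>3; P2→P gives 6>5; P3→Y gives 9>3]
(C,Q,W): not NE [P1→A gives 9>0; P2→S gives 7>2; P3→Y gives 9>3]
(C,R,X): not NE [P1→B gives 4>2]
(C,R,Y): not NE [P1→B gives 6>1; P2→Q gives 9>0; P3→X gives 8>0]
(C,R,Z): not NE [P1→A gives 8>6; P2→P gives 6>3; P3→X gives 8>5]
(C,R,W): not NE [P1→B gives 8>6; P2→S gives 7>6; P3→X gives 8>7]
(C,S,X): not NE [P1→A gives 9>7; P2→R gives 9>6]
(C,S,Y): not NE [P1→D gives 7>2; P2→Q gives 9>7]
(C,S,Z): not NE [P1→A gives 9>1; P2→P gives 6>2]
(C,S,W): not NE [P3→Z gives 8>5]
(D,P,X): not NE [P3→W gives 6>1]
(D,P,Y): not NE [P2→R gives 9>4]
(D,P,Z): not NE [P1→C gives 9>6; P2→R gives 7>0]
(D,P,W): not NE [P2→R gives 8>1]
(D,Q,X): not NE [P1→A gives 10>5; P2→P gives 8>7; P3→W gives 8>5]
(D,Q,Y): not NE [P2→R gives 9>4]
(D,Q,Z): not NE [P1→B gives 9>0; P2→R gives 7>5; P3→W gives 8>7]
(D,Q,W): not NE [P1→A gives 9>8]
(D,R,X): not NE [P1→B gives 4>0; P2→P gives 8>3; P3→Y gives 5>0]
(D,R,Y): not NE [P1→B gives 6>0]
(D,R,Z): not NE [P1→A gives 8>5; P3→Y gives 5>4]
(D,R,W): not NE [P1→B gives 8>4; P3→Y gives 5>0]
(D,S,X): not NE [P1→A gives 9>0; P2→P gives 8>2; P3→Y gives 7>3]
(D,S,Y): not NE [P2→R gives 9>6]
(D,S,Z): not NE [P1→A gives 9>2; P2→R gives 7>5; P3→Y gives 7>5]
(D,S,W): not NE [P2→R gives 8>5; P3→Y gives 7>2]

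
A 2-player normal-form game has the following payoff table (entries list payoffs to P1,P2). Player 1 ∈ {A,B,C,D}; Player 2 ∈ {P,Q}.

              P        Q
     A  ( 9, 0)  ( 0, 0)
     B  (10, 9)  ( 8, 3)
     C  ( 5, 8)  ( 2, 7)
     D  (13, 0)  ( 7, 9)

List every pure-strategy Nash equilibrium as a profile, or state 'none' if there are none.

(A,P): not NE [P1→D gives 13>9]
(A,Q): not NE [P1→B gives 8>0]
(B,P): not NE [P1→D gives 13>10]
(B,Q): not NE [P2→P gives 9>3]
(C,P): not NE [P1→D gives 13>5]
(C,Q): not NE [P1→B gives 8>2; P2→P gives 8>7]
(D,P): not NE [P2→Q gives 9>0]
(D,Q): not NE [P1→B gives 8>7]

No pure NE.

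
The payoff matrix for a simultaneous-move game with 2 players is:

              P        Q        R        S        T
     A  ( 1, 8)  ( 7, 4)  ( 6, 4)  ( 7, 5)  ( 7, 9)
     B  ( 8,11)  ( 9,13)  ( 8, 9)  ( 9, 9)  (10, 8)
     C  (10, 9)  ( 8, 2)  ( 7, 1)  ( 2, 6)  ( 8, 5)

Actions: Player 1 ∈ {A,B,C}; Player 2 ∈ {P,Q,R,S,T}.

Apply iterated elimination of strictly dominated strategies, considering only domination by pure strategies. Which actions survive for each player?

P1 drop A (B beats it: P:8>1 Q:9>7 R:8>6 S:9>7 T:10>7)
P2 drop R (P beats it: B:11>9 C:9>1)
P2 drop S (P beats it: B:11>9 C:9>6)
P2 drop T (P beats it: B:11>8 C:9>5)
P1→{B,C} P2→{P,Q}

Survivors P1:{B,C} P2:{P,Q}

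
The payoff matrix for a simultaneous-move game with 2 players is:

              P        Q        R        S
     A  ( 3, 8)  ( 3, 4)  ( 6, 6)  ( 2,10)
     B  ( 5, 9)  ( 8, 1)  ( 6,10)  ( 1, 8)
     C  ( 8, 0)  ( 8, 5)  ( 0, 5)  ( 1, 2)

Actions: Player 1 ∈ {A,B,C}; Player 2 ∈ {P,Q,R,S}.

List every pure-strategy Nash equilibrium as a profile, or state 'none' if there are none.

PSNE = {(A,S), (B,R), (C,Q)}

(A,P): not NE [P1→C gives 8>3; P2→S gives 10>8]
(A,Q): not NE [P1→C gives 8>3; P2→S gives 10>4]
(A,R): not NE [P2→S gives 10>6]
(A,S): NE
(B,P): not NE [P1→C gives 8>5; P2→R gives 10>9]
(B,Q): not NE [P2→R gives 10>1]
(B,R): NE
(B,S): not NE [P1→A gives 2>1; P2→R gives 10>8]
(C,P): not NE [P2→R gives 5>0]
(C,Q): NE
(C,R): not NE [P1→B gives 6>0]
(C,S): not NE [P1→A gives 2>1; P2→R gives 5>2]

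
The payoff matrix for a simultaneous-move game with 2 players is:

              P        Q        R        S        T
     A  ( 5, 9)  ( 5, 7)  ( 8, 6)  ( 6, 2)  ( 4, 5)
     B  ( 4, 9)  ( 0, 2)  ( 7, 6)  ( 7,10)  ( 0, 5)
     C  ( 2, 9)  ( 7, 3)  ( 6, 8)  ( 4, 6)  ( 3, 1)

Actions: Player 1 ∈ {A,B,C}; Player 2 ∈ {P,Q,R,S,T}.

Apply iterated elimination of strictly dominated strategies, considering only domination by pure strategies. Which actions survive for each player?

P2 drop Q (P beats it: A:9>7 B:9>2 C:9>3)
P1 drop C (A beats it: P:5>2 R:8>6 S:6>4 T:4>3)
P2 drop R (P beats it: A:9>6 B:9>6)
P2 drop T (P beats it: A:9>5 B:9>5)
P1→{A,B} P2→{P,S}

Remaining: P1:{A,B} P2:{P,S}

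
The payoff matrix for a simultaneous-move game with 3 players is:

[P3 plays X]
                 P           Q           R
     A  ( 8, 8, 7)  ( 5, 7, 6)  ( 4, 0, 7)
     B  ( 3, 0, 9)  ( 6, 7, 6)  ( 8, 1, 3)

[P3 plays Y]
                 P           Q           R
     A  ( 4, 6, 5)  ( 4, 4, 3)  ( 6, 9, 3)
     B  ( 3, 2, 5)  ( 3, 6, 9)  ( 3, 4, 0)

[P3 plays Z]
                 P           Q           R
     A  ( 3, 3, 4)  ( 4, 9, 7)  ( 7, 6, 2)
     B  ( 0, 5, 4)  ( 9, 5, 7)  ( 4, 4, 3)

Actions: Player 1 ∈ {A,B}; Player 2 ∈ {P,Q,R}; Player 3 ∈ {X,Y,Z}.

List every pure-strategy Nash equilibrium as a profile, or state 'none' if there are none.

(A,P,X): NE
(A,P,Y): not NE [P2→R gives 9>6; P3→X gives 7>5]
(A,P,Z): not NE [P2→Q gives 9>3; P3→X gives 7>4]
(A,Q,X): not NE [P1→B gives 6>5; P2→P gives 8>7; P3→Z gives 7>6]
(A,Q,Y): not NE [P2→R gives 9>4; P3→Z gives 7>3]
(A,Q,Z): not NE [P1→B gives 9>4]
(A,R,X): not NE [P1→B gives 8>4; P2→P gives 8>0]
(A,R,Y): not NE [P3→X gives 7>3]
(A,R,Z): not NE [P2→Q gives 9>6; P3→X gives 7>2]
(B,P,X): not NE [P1→A gives 8>3; P2→Q gives 7>0]
(B,P,Y): not NE [P1→A gives 4>3; P2→Q gives 6>2; P3→X gives 9>5]
(B,P,Z): not NE [P1→A gives 3>0; P3→X gives 9>4]
(B,Q,X): not NE [P3→Y gives 9>6]
(B,Q,Y): not NE [P1→A gives 4>3]
(B,Q,Z): not NE [P3→Y gives 9>7]
(B,R,X): not NE [P2→Q gives 7>1]
(B,R,Y): not NE [P1→A gives 6>3; P2→Q gives 6>4; P3→Z gives 3>0]
(B,R,Z): not NE [P1→A gives 7>4; P2→Q gives 5>4]

PSNE = {(A,P,X)}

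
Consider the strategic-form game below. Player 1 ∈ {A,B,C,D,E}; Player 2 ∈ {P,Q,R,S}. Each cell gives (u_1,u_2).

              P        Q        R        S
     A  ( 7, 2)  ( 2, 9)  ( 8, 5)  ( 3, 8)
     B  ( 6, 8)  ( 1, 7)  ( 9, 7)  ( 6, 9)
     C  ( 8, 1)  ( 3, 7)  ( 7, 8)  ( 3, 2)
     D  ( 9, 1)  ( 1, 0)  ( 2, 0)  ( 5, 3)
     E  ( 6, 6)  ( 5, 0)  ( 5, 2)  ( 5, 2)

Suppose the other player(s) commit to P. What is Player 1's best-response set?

u_1(A vs P) = 7
u_1(B vs P) = 6
u_1(C vs P) = 8
u_1(D vs P) = 9
u_1(E vs P) = 6
max payoff 9 at {D}

P1 best: {D}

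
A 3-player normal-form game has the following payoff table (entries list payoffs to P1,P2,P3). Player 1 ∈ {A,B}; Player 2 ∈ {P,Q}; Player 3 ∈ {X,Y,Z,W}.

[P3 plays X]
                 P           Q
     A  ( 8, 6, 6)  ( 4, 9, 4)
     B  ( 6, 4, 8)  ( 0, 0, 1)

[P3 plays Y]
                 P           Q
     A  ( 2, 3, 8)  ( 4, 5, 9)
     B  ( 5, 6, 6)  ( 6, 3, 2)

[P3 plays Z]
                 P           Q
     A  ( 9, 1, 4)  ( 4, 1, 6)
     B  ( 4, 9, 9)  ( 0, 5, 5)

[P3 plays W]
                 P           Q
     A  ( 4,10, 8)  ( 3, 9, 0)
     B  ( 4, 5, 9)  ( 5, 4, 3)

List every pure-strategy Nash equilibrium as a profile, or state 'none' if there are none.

(A,P,X): not NE [P2→Q gives 9>6; P3→W gives 8>6]
(A,P,Y): not NE [P1→B gives 5>2; P2→Q gives 5>3]
(A,P,Z): not NE [P3→W gives 8>4]
(A,P,W): NE
(A,Q,X): not NE [P3→Y gives 9>4]
(A,Q,Y): not NE [P1→B gives 6>4]
(A,Q,Z): not NE [P3→Y gives 9>6]
(A,Q,W): not NE [P1→B gives 5>3; P2→P gives 10>9; P3→Y gives 9>0]
(B,P,X): not NE [P1→A gives 8>6; P3→W gives 9>8]
(B,P,Y): not NE [P3→W gives 9>6]
(B,P,Z): not NE [P1→A gives 9>4]
(B,P,W): NE
(B,Q,X): not NE [P1→A gives 4>0; P2→P gives 4>0; P3→Z gives 5>1]
(B,Q,Y): not NE [P2→P gives 6>3; P3→Z gives 5>2]
(B,Q,Z): not NE [P1→A gives 4>0; P2→P gives 9>5]
(B,Q,W): not NE [P2→P gives 5>4; P3→Z gives 5>3]

Nash profiles: (A,P,W), (B,P,W)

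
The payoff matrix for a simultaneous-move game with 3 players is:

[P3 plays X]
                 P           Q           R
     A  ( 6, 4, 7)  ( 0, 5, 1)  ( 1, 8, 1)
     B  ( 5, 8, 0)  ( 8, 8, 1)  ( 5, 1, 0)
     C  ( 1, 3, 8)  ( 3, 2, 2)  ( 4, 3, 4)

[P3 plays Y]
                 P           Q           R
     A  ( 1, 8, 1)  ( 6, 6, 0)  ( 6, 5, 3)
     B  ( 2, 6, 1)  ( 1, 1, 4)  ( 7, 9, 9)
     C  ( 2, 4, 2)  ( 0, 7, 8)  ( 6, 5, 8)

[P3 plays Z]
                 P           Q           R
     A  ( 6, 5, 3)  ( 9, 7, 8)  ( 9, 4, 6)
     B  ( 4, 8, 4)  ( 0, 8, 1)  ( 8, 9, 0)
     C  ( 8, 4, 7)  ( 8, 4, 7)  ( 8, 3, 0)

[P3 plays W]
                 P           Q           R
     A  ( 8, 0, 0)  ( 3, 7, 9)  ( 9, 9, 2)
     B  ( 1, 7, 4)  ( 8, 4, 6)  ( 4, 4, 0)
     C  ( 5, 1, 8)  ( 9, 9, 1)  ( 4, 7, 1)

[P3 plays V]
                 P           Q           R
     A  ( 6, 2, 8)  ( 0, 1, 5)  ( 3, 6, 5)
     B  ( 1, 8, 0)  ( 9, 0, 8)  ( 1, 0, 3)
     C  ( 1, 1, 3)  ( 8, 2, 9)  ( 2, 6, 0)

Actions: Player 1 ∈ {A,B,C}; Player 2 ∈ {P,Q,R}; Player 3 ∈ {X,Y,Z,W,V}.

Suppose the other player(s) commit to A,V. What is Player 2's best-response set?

u_2(P vs A,V) = 2
u_2(Q vs A,V) = 1
u_2(R vs A,V) = 6
max payoff 6 at {R}

P2 best: {R}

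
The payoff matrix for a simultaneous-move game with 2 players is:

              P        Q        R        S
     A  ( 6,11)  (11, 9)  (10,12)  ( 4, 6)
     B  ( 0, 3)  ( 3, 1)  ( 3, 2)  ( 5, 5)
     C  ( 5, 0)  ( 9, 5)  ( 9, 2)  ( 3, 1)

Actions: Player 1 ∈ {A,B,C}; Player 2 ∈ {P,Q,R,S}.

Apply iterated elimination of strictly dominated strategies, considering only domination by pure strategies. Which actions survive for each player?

P1 drop C (A beats it: P:6>5 Q:11>9 R:10>9 S:4>3)
P2 drop Q (P beats it: A:11>9 B:3>1)
P1→{A,B} P2→{P,R,S}

Remaining: P1:{A,B} P2:{P,R,S}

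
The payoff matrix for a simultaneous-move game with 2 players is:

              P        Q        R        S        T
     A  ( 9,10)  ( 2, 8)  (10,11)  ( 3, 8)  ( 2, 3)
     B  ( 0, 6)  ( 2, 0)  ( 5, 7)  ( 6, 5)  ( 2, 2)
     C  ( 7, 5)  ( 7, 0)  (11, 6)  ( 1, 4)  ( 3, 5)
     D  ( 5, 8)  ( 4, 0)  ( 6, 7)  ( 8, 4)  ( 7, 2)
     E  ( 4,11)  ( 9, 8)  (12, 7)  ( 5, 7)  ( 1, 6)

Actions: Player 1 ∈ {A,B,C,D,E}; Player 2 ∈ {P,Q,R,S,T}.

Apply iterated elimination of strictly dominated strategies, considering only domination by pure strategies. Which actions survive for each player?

P1 drop B (D beats it: P:5>0 Q:4>2 R:6>5 S:8>6 T:7>2)
P2 drop Q (P beats it: A:10>8 C:5>0 D:8>0 E:11>8)
P2 drop S (P beats it: A:10>8 C:5>4 D:8>4 E:11>7)
P2 drop T (R beats it: A:11>3 C:6>5 D:7>2 E:7>6)
P1 drop D (A beats it: P:9>5 R:10>6)
P1→{A,C,E} P2→{P,R}

Remaining: P1:{A,C,E} P2:{P,R}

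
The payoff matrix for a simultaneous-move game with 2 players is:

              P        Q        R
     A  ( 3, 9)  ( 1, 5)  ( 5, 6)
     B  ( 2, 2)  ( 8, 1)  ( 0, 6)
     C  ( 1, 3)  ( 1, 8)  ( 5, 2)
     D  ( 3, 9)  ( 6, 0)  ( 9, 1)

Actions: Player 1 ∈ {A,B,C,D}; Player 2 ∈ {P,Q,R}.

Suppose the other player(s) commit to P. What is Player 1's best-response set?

u_1(A vs P) = 3
u_1(B vs P) = 2
u_1(C vs P) = 1
u_1(D vs P) = 3
max payoff 3 at {A,D}

P1 best: {A,D}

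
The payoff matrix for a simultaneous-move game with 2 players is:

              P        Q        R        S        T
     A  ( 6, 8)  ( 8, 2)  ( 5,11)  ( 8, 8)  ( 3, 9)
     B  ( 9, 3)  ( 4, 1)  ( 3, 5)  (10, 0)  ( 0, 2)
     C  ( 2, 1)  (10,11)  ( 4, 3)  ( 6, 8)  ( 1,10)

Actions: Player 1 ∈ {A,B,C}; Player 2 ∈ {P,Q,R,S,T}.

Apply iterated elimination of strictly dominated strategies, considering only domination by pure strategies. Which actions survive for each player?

P2 drop P (R beats it: A:11>8 B:5>3 C:3>1)
P2 drop S (T beats it: A:9>8 B:2>0 C:10>8)
P1 drop B (A beats it: Q:8>4 R:5>3 T:3>0)
P1→{A,C} P2→{Q,R,T}

IESDS → P1:{A,C} P2:{Q,R,T}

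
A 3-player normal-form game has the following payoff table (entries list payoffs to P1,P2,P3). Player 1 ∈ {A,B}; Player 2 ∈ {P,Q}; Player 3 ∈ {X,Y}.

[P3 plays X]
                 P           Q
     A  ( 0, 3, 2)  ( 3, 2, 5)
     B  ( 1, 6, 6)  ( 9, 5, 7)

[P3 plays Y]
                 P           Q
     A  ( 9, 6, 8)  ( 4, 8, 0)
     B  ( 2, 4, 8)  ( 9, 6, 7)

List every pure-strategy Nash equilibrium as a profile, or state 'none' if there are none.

NE set: (B,Q,Y)

(A,P,X): not NE [P1→B gives 1>0; P3→Y gives 8>2]
(A,P,Y): not NE [P2→Q gives 8>6]
(A,Q,X): not NE [P1→B gives 9>3; P2→P gives 3>2]
(A,Q,Y): not NE [P1→B gives 9>4; P3→X gives 5>0]
(B,P,X): not NE [P3→Y gives 8>6]
(B,P,Y): not NE [P1→A gives 9>2; P2→Q gives 6>4]
(B,Q,X): not NE [P2→P gives 6>5]
(B,Q,Y): NE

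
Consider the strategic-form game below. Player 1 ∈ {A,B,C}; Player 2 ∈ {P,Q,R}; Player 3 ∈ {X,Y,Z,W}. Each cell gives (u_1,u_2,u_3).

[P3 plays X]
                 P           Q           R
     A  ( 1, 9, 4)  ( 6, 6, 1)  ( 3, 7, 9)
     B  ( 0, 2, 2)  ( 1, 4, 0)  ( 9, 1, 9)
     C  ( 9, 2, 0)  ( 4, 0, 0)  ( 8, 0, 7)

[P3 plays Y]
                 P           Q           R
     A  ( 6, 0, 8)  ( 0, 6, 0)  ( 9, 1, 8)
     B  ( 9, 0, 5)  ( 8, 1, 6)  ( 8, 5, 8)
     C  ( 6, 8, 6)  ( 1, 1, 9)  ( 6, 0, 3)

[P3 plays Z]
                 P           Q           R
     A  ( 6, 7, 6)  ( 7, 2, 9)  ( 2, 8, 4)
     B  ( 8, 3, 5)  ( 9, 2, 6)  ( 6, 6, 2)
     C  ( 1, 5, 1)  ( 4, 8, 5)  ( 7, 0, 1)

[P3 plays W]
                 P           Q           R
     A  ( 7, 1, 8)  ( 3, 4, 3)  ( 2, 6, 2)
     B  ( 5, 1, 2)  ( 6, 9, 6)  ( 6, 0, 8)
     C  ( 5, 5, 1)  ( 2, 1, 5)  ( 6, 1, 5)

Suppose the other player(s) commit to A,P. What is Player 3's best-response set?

P3 best: {Y,W}

u_3(X vs A,P) = 4
u_3(Y vs A,P) = 8
u_3(Z vs A,P) = 6
u_3(W vs A,P) = 8
max payoff 8 at {Y,W}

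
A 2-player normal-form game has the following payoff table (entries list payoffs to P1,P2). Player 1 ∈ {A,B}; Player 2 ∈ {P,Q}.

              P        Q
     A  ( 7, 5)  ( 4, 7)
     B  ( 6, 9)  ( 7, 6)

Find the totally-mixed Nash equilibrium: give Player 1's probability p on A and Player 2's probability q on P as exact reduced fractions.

P1 mixes 3/5 on A; P2 mixes 3/4 on P

P1 indiff ⇒ q·7+(1-q)·4 = q·6+(1-q)·7 ⇒ q(1) = (1-q)(3) ⇒ q = 3/4
P2 indiff ⇒ p·5+(1-p)·9 = p·7+(1-p)·6 ⇒ p(-2) = (1-p)(-3) ⇒ p = 3/5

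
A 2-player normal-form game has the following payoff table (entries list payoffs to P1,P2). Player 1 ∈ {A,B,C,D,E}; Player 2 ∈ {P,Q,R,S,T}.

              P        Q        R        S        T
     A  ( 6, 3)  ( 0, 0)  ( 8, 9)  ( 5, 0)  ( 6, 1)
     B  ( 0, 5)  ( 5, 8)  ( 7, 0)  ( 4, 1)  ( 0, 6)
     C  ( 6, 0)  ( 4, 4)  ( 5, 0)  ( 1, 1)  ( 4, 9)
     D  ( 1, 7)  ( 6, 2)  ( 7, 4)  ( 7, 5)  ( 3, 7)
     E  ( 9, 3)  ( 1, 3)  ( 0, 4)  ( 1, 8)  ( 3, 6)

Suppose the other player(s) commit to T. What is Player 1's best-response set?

u_1(A vs T) = 6
u_1(B vs T) = 0
u_1(C vs T) = 4
u_1(D vs T) = 3
u_1(E vs T) = 3
max payoff 6 at {A}

argmax u_1 = {A}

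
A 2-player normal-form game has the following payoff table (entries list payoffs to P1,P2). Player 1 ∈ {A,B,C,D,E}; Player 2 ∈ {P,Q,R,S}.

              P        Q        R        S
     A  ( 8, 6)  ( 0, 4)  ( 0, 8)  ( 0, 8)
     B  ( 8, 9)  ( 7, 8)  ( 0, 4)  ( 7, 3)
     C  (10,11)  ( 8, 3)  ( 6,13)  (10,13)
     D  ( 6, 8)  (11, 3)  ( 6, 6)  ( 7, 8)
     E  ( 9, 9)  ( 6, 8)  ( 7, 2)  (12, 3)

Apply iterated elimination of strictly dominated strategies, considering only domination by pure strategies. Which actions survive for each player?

P1 drop A (C beats it: P:10>8 Q:8>0 R:6>0 S:10>0)
P1 drop B (C beats it: P:10>8 Q:8>7 R:6>0 S:10>7)
P2 drop Q (P beats it: C:11>3 D:8>3 E:9>8)
P1 drop D (E beats it: P:9>6 R:7>6 S:12>7)
P1→{C,E} P2→{P,R,S}

Survivors P1:{C,E} P2:{P,R,S}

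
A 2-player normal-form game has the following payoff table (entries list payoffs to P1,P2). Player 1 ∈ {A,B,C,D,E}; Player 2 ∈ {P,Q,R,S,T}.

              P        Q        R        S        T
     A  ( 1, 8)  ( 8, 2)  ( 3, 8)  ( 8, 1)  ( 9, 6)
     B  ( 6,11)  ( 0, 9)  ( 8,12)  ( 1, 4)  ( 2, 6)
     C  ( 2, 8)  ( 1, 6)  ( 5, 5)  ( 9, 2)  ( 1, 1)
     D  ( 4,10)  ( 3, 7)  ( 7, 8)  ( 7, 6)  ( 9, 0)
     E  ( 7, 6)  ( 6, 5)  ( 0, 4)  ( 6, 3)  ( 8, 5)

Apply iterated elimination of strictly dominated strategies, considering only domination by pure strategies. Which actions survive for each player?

Remaining: P1:{B,E} P2:{P,R}

P2 drop Q (P beats it: A:8>2 B:11>9 C:8>6 D:10>7 E:6>5)
P2 drop S (P beats it: A:8>1 B:11>4 C:8>2 D:10>6 E:6>3)
P1 drop C (B beats it: P:6>2 R:8>5 T:2>1)
P2 drop T (P beats it: A:8>6 B:11>6 D:10>0 E:6>5)
P1 drop A (B beats it: P:6>1 R:8>3)
P1 drop D (B beats it: P:6>4 R:8>7)
P1→{B,E} P2→{P,R}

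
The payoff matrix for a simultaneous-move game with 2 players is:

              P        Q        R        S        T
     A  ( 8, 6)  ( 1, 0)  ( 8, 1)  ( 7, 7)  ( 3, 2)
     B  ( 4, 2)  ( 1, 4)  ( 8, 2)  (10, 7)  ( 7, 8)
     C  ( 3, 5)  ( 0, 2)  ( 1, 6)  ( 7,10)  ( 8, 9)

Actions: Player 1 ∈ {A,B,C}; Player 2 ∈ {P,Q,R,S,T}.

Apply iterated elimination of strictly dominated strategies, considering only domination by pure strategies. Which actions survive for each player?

Remaining: P1:{B,C} P2:{S,T}

P2 drop P (S beats it: A:7>6 B:7>2 C:10>5)
P2 drop Q (S beats it: A:7>0 B:7>4 C:10>2)
P2 drop R (S beats it: A:7>1 B:7>2 C:10>6)
P1 drop A (B beats it: S:10>7 T:7>3)
P1→{B,C} P2→{S,T}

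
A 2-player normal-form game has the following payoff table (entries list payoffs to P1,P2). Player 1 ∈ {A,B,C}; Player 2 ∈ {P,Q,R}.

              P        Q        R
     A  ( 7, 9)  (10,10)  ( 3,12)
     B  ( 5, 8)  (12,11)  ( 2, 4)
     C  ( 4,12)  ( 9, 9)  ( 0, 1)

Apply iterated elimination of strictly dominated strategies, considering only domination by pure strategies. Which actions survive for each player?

P1 drop C (A beats it: P:7>4 Q:10>9 R:3>0)
P2 drop P (Q beats it: A:10>9 B:11>8)
P1→{A,B} P2→{Q,R}

Survivors P1:{A,B} P2:{Q,R}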